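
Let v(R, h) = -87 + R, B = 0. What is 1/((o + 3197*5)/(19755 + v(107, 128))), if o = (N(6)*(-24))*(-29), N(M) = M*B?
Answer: 3955/3197 ≈ 1.2371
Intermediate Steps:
N(M) = 0 (N(M) = M*0 = 0)
o = 0 (o = (0*(-24))*(-29) = 0*(-29) = 0)
1/((o + 3197*5)/(19755 + v(107, 128))) = 1/((0 + 3197*5)/(19755 + (-87 + 107))) = 1/((0 + 15985)/(19755 + 20)) = 1/(15985/19775) = 1/(15985*(1/19775)) = 1/(3197/3955) = 3955/3197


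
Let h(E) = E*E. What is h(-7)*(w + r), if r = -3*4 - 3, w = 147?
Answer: 6468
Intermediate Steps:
h(E) = E**2
r = -15 (r = -12 - 3 = -15)
h(-7)*(w + r) = (-7)**2*(147 - 15) = 49*132 = 6468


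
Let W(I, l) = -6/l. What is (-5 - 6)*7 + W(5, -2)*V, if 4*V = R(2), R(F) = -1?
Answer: -311/4 ≈ -77.750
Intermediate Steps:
V = -¼ (V = (¼)*(-1) = -¼ ≈ -0.25000)
(-5 - 6)*7 + W(5, -2)*V = (-5 - 6)*7 - 6/(-2)*(-¼) = -11*7 - 6*(-½)*(-¼) = -77 + 3*(-¼) = -77 - ¾ = -311/4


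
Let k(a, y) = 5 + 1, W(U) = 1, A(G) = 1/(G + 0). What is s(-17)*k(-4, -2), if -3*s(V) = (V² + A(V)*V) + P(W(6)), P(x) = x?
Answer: -582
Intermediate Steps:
A(G) = 1/G
k(a, y) = 6
s(V) = -⅔ - V²/3 (s(V) = -((V² + V/V) + 1)/3 = -((V² + 1) + 1)/3 = -((1 + V²) + 1)/3 = -(2 + V²)/3 = -⅔ - V²/3)
s(-17)*k(-4, -2) = (-⅔ - ⅓*(-17)²)*6 = (-⅔ - ⅓*289)*6 = (-⅔ - 289/3)*6 = -97*6 = -582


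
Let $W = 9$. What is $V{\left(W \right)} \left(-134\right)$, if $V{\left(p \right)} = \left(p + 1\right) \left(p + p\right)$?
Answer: $-24120$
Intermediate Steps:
$V{\left(p \right)} = 2 p \left(1 + p\right)$ ($V{\left(p \right)} = \left(1 + p\right) 2 p = 2 p \left(1 + p\right)$)
$V{\left(W \right)} \left(-134\right) = 2 \cdot 9 \left(1 + 9\right) \left(-134\right) = 2 \cdot 9 \cdot 10 \left(-134\right) = 180 \left(-134\right) = -24120$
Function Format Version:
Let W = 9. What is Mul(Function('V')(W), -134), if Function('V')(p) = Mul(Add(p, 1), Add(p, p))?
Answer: -24120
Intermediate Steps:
Function('V')(p) = Mul(2, p, Add(1, p)) (Function('V')(p) = Mul(Add(1, p), Mul(2, p)) = Mul(2, p, Add(1, p)))
Mul(Function('V')(W), -134) = Mul(Mul(2, 9, Add(1, 9)), -134) = Mul(Mul(2, 9, 10), -134) = Mul(180, -134) = -24120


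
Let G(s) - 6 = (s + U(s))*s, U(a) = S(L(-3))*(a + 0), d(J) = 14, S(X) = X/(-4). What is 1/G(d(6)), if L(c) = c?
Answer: 1/349 ≈ 0.0028653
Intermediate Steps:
S(X) = -X/4 (S(X) = X*(-1/4) = -X/4)
U(a) = 3*a/4 (U(a) = (-1/4*(-3))*(a + 0) = 3*a/4)
G(s) = 6 + 7*s**2/4 (G(s) = 6 + (s + 3*s/4)*s = 6 + (7*s/4)*s = 6 + 7*s**2/4)
1/G(d(6)) = 1/(6 + (7/4)*14**2) = 1/(6 + (7/4)*196) = 1/(6 + 343) = 1/349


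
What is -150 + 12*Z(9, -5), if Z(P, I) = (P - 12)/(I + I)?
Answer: -732/5 ≈ -146.40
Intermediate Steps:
Z(P, I) = (-12 + P)/(2*I) (Z(P, I) = (-12 + P)/((2*I)) = (-12 + P)*(1/(2*I)) = (-12 + P)/(2*I))
-150 + 12*Z(9, -5) = -150 + 12*((½)*(-12 + 9)/(-5)) = -150 + 12*((½)*(-⅕)*(-3)) = -150 + 12*(3/10) = -150 + 18/5 = -732/5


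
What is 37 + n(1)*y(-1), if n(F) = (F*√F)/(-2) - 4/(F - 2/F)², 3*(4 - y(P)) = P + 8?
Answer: 59/2 ≈ 29.500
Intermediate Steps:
y(P) = 4/3 - P/3 (y(P) = 4 - (P + 8)/3 = 4 - (8 + P)/3 = 4 + (-8/3 - P/3) = 4/3 - P/3)
n(F) = -4/(F - 2/F)² - F^(3/2)/2 (n(F) = F^(3/2)*(-½) - 4/(F - 2/F)² = -F^(3/2)/2 - 4/(F - 2/F)² = -4/(F - 2/F)² - F^(3/2)/2)
37 + n(1)*y(-1) = 37 + (-1^(3/2)/2 - 4*1²/(-2 + 1²)²)*(4/3 - ⅓*(-1)) = 37 + (-½*1 - 4*1/(-2 + 1)²)*(4/3 + ⅓) = 37 + (-½ - 4*1/(-1)²)*(5/3) = 37 + (-½ - 4*1*1)*(5/3) = 37 + (-½ - 4)*(5/3) = 37 - 9/2*5/3 = 37 - 15/2 = 59/2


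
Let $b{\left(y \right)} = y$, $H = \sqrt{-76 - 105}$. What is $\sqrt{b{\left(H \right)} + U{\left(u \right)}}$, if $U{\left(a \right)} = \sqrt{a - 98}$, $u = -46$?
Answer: $\sqrt{i} \sqrt{12 + \sqrt{181}} \approx 3.5675 + 3.5675 i$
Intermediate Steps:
$H = i \sqrt{181}$ ($H = \sqrt{-181} = i \sqrt{181} \approx 13.454 i$)
$U{\left(a \right)} = \sqrt{-98 + a}$
$\sqrt{b{\left(H \right)} + U{\left(u \right)}} = \sqrt{i \sqrt{181} + \sqrt{-98 - 46}} = \sqrt{i \sqrt{181} + \sqrt{-144}} = \sqrt{i \sqrt{181} + 12 i} = \sqrt{12 i + i \sqrt{181}}$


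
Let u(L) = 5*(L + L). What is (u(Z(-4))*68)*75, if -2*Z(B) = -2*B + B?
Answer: -102000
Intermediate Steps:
Z(B) = B/2 (Z(B) = -(-2*B + B)/2 = -(-1)*B/2 = B/2)
u(L) = 10*L (u(L) = 5*(2*L) = 10*L)
(u(Z(-4))*68)*75 = ((10*((½)*(-4)))*68)*75 = ((10*(-2))*68)*75 = -20*68*75 = -1360*75 = -102000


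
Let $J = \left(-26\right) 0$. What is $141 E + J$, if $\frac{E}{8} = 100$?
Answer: $112800$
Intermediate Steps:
$E = 800$ ($E = 8 \cdot 100 = 800$)
$J = 0$
$141 E + J = 141 \cdot 800 + 0 = 112800 + 0 = 112800$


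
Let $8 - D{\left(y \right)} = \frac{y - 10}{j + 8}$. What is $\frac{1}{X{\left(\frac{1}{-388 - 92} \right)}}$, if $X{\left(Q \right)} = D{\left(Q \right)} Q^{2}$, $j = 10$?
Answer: $\frac{1990656000}{73921} \approx 26930.0$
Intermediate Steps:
$D{\left(y \right)} = \frac{77}{9} - \frac{y}{18}$ ($D{\left(y \right)} = 8 - \frac{y - 10}{10 + 8} = 8 - \frac{-10 + y}{18} = 8 - \left(-10 + y\right) \frac{1}{18} = 8 - \left(- \frac{5}{9} + \frac{y}{18}\right) = \frac{77}{9} - \frac{y}{18}$)
$X{\left(Q \right)} = Q^{2} \left(\frac{77}{9} - \frac{Q}{18}\right)$ ($X{\left(Q \right)} = \left(\frac{77}{9} - \frac{Q}{18}\right) Q^{2} = Q^{2} \left(\frac{77}{9} - \frac{Q}{18}\right)$)
$\frac{1}{X{\left(\frac{1}{-388 - 92} \right)}} = \frac{1}{\frac{1}{18} \left(\frac{1}{-388 - 92}\right)^{2} \left(154 - \frac{1}{-388 - 92}\right)} = \frac{1}{\frac{1}{18} \left(\frac{1}{-480}\right)^{2} \left(154 - \frac{1}{-480}\right)} = \frac{1}{\frac{1}{18} \left(- \frac{1}{480}\right)^{2} \left(154 - - \frac{1}{480}\right)} = \frac{1}{\frac{1}{18} \cdot \frac{1}{230400} \left(154 + \frac{1}{480}\right)} = \frac{1}{\frac{1}{18} \cdot \frac{1}{230400} \cdot \frac{73921}{480}} = \frac{1}{\frac{73921}{1990656000}} = \frac{1990656000}{73921}$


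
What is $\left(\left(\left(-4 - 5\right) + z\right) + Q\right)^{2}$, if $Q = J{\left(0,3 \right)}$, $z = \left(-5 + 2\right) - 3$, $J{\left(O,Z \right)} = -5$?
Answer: $400$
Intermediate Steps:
$z = -6$ ($z = -3 - 3 = -6$)
$Q = -5$
$\left(\left(\left(-4 - 5\right) + z\right) + Q\right)^{2} = \left(\left(\left(-4 - 5\right) - 6\right) - 5\right)^{2} = \left(\left(-9 - 6\right) - 5\right)^{2} = \left(-15 - 5\right)^{2} = \left(-20\right)^{2} = 400$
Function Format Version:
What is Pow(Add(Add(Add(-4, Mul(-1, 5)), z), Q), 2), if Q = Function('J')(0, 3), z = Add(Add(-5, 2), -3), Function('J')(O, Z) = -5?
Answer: 400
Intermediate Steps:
z = -6 (z = Add(-3, -3) = -6)
Q = -5
Pow(Add(Add(Add(-4, Mul(-1, 5)), z), Q), 2) = Pow(Add(Add(Add(-4, Mul(-1, 5)), -6), -5), 2) = Pow(Add(Add(Add(-4, -5), -6), -5), 2) = Pow(Add(Add(-9, -6), -5), 2) = Pow(Add(-15, -5), 2) = Pow(-20, 2) = 400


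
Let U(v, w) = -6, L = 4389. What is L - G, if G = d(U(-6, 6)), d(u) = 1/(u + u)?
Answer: 52669/12 ≈ 4389.1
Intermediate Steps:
d(u) = 1/(2*u)
G = -1/12 (G = (1/2)/(-6) = (1/2)*(-1/6) = -1/12 ≈ -0.083333)
L - G = 4389 - 1*(-1/12) = 4389 + 1/12 = 52669/12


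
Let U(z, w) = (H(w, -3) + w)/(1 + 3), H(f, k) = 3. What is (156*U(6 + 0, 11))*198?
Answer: 108108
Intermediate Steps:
U(z, w) = 3/4 + w/4 (U(z, w) = (3 + w)/(1 + 3) = (3 + w)/4 = (3 + w)*(1/4) = 3/4 + w/4)
(156*U(6 + 0, 11))*198 = (156*(3/4 + (1/4)*11))*198 = (156*(3/4 + 11/4))*198 = (156*(7/2))*198 = 546*198 = 108108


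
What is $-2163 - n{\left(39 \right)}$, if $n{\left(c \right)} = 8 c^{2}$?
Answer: $-14331$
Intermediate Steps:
$-2163 - n{\left(39 \right)} = -2163 - 8 \cdot 39^{2} = -2163 - 8 \cdot 1521 = -2163 - 12168 = -14331$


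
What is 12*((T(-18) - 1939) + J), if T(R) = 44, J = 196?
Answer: -20388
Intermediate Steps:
12*((T(-18) - 1939) + J) = 12*((44 - 1939) + 196) = 12*(-1895 + 196) = 12*(-1699) = -20388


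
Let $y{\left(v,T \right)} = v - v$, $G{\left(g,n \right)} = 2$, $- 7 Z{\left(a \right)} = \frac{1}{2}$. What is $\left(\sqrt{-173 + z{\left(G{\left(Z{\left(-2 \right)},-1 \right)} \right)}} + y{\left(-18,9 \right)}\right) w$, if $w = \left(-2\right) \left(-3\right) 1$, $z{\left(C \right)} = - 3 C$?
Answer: $6 i \sqrt{179} \approx 80.275 i$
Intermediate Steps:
$Z{\left(a \right)} = - \frac{1}{14}$ ($Z{\left(a \right)} = - \frac{1}{7 \cdot 2} = \left(- \frac{1}{7}\right) \frac{1}{2} = - \frac{1}{14}$)
$y{\left(v,T \right)} = 0$
$w = 6$ ($w = 6 \cdot 1 = 6$)
$\left(\sqrt{-173 + z{\left(G{\left(Z{\left(-2 \right)},-1 \right)} \right)}} + y{\left(-18,9 \right)}\right) w = \left(\sqrt{-173 - 6} + 0\right) 6 = \left(\sqrt{-179} + 0\right) 6 = \left(i \sqrt{179} + 0\right) 6 = i \sqrt{179} \cdot 6 = 6 i \sqrt{179}$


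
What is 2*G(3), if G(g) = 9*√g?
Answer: 18*√3 ≈ 31.177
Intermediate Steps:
2*G(3) = 2*(9*√3) = 18*√3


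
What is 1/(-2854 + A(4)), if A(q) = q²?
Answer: -1/2838 ≈ -0.00035236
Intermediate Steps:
1/(-2854 + A(4)) = 1/(-2854 + 4²) = 1/(-2854 + 16) = 1/(-2838) = -1/2838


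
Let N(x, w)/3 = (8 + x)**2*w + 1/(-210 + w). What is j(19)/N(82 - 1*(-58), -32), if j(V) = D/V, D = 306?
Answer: -24684/3222866963 ≈ -7.6590e-6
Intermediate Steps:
j(V) = 306/V
N(x, w) = 3/(-210 + w) + 3*w*(8 + x)**2 (N(x, w) = 3*((8 + x)**2*w + 1/(-210 + w)) = 3*(w*(8 + x)**2 + 1/(-210 + w)) = 3*(1/(-210 + w) + w*(8 + x)**2) = 3/(-210 + w) + 3*w*(8 + x)**2)
j(19)/N(82 - 1*(-58), -32) = (306/19)/((3*(1 + (-32)**2*(8 + (82 - 1*(-58)))**2 - 210*(-32)*(8 + (82 - 1*(-58)))**2)/(-210 - 32))) = (306*(1/19))/((3*(1 + 1024*(8 + (82 + 58))**2 - 210*(-32)*(8 + (82 + 58))**2)/(-242))) = 306/(19*((3*(-1/242)*(1 + 1024*(8 + 140)**2 - 210*(-32)*(8 + 140)**2)))) = 306/(19*((3*(-1/242)*(1 + 1024*148**2 - 210*(-32)*148**2)))) = 306/(19*((3*(-1/242)*(1 + 1024*21904 - 210*(-32)*21904)))) = 306/(19*((3*(-1/242)*(1 + 22429696 + 147194880)))) = 306/(19*((3*(-1/242)*169624577))) = 306/(19*(-508873731/242)) = (306/19)*(-242/508873731) = -24684/3222866963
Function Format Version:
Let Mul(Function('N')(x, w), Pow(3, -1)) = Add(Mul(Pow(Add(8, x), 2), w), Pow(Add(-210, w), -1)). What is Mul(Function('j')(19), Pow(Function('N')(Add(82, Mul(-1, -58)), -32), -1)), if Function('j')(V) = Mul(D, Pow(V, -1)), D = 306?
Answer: Rational(-24684, 3222866963) ≈ -7.6590e-6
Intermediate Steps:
Function('j')(V) = Mul(306, Pow(V, -1))
Function('N')(x, w) = Add(Mul(3, Pow(Add(-210, w), -1)), Mul(3, w, Pow(Add(8, x), 2))) (Function('N')(x, w) = Mul(3, Add(Mul(Pow(Add(8, x), 2), w), Pow(Add(-210, w), -1))) = Mul(3, Add(Mul(w, Pow(Add(8, x), 2)), Pow(Add(-210, w), -1))) = Mul(3, Add(Pow(Add(-210, w), -1), Mul(w, Pow(Add(8, x), 2)))) = Add(Mul(3, Pow(Add(-210, w), -1)), Mul(3, w, Pow(Add(8, x), 2))))
Mul(Function('j')(19), Pow(Function('N')(Add(82, Mul(-1, -58)), -32), -1)) = Mul(Mul(306, Pow(19, -1)), Pow(Mul(3, Pow(Add(-210, -32), -1), Add(1, Mul(Pow(-32, 2), Pow(Add(8, Add(82, Mul(-1, -58))), 2)), Mul(-210, -32, Pow(Add(8, Add(82, Mul(-1, -58))), 2)))), -1)) = Mul(Mul(306, Rational(1, 19)), Pow(Mul(3, Pow(-242, -1), Add(1, Mul(1024, Pow(Add(8, Add(82, 58)), 2)), Mul(-210, -32, Pow(Add(8, Add(82, 58)), 2)))), -1)) = Mul(Rational(306, 19), Pow(Mul(3, Rational(-1, 242), Add(1, Mul(1024, Pow(Add(8, 140), 2)), Mul(-210, -32, Pow(Add(8, 140), 2)))), -1)) = Mul(Rational(306, 19), Pow(Mul(3, Rational(-1, 242), Add(1, Mul(1024, Pow(148, 2)), Mul(-210, -32, Pow(148, 2)))), -1)) = Mul(Rational(306, 19), Pow(Mul(3, Rational(-1, 242), Add(1, Mul(1024, 21904), Mul(-210, -32, 21904))), -1)) = Mul(Rational(306, 19), Pow(Mul(3, Rational(-1, 242), Add(1, 22429696, 147194880)), -1)) = Mul(Rational(306, 19), Pow(Mul(3, Rational(-1, 242), 169624577), -1)) = Mul(Rational(306, 19), Pow(Rational(-508873731, 242), -1)) = Mul(Rational(306, 19), Rational(-242, 508873731)) = Rational(-24684, 3222866963)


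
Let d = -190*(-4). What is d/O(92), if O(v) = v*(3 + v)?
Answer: 2/23 ≈ 0.086957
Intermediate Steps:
d = 760
d/O(92) = 760/((92*(3 + 92))) = 760/((92*95)) = 760/8740 = 760*(1/8740) = 2/23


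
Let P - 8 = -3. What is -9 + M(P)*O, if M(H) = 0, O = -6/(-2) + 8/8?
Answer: -9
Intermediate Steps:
P = 5 (P = 8 - 3 = 5)
O = 4 (O = -6*(-1/2) + 8*(1/8) = 3 + 1 = 4)
-9 + M(P)*O = -9 + 0*4 = -9 + 0 = -9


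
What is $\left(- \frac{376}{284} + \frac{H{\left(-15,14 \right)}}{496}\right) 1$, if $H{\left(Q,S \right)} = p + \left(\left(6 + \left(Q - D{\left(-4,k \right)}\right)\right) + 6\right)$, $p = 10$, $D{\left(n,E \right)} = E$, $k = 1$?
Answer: $- \frac{23099}{17608} \approx -1.3118$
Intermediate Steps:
$H{\left(Q,S \right)} = 21 + Q$ ($H{\left(Q,S \right)} = 10 + \left(\left(6 + \left(Q - 1\right)\right) + 6\right) = 10 + \left(\left(6 + \left(-1 + Q\right)\right) + 6\right) = 10 + \left(\left(5 + Q\right) + 6\right) = 10 + \left(11 + Q\right) = 21 + Q$)
$\left(- \frac{376}{284} + \frac{H{\left(-15,14 \right)}}{496}\right) 1 = \left(- \frac{376}{284} + \frac{21 - 15}{496}\right) 1 = \left(\left(-376\right) \frac{1}{284} + 6 \cdot \frac{1}{496}\right) 1 = \left(- \frac{94}{71} + \frac{3}{248}\right) 1 = \left(- \frac{23099}{17608}\right) 1 = - \frac{23099}{17608}$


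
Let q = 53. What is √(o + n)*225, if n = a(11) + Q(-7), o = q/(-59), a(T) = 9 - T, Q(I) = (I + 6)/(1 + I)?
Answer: 75*I*√342318/118 ≈ 371.87*I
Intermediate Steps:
Q(I) = (6 + I)/(1 + I)
o = -53/59 (o = 53/(-59) = 53*(-1/59) = -53/59 ≈ -0.89830)
n = -11/6 (n = (9 - 1*11) + (6 - 7)/(1 - 7) = (9 - 11) - 1/(-6) = -2 - ⅙*(-1) = -2 + ⅙ = -11/6 ≈ -1.8333)
√(o + n)*225 = √(-53/59 - 11/6)*225 = √(-967/354)*225 = (I*√342318/354)*225 = 75*I*√342318/118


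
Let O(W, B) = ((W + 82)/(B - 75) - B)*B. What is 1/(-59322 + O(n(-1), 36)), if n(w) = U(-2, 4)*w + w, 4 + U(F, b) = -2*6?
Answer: -13/789198 ≈ -1.6472e-5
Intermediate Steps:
U(F, b) = -16 (U(F, b) = -4 - 2*6 = -4 - 12 = -16)
n(w) = -15*w (n(w) = -16*w + w = -15*w)
O(W, B) = B*(-B + (82 + W)/(-75 + B)) (O(W, B) = ((82 + W)/(-75 + B) - B)*B = (-B + (82 + W)/(-75 + B))*B = B*(-B + (82 + W)/(-75 + B)))
1/(-59322 + O(n(-1), 36)) = 1/(-59322 + 36*(82 - 15*(-1) - 1*36² + 75*36)/(-75 + 36)) = 1/(-59322 + 36*(82 + 15 - 1*1296 + 2700)/(-39)) = 1/(-59322 + 36*(-1/39)*(82 + 15 - 1296 + 2700)) = 1/(-59322 + 36*(-1/39)*1501) = 1/(-59322 - 18012/13) = 1/(-789198/13) = -13/789198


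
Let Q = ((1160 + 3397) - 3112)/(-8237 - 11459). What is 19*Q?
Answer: -27455/19696 ≈ -1.3939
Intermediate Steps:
Q = -1445/19696 (Q = (4557 - 3112)/(-19696) = 1445*(-1/19696) = -1445/19696 ≈ -0.073365)
19*Q = 19*(-1445/19696) = -27455/19696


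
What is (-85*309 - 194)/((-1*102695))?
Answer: 26459/102695 ≈ 0.25765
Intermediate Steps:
(-85*309 - 194)/((-1*102695)) = (-26265 - 194)/(-102695) = -26459*(-1/102695) = 26459/102695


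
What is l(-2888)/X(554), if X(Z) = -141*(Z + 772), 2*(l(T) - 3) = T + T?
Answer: 2885/186966 ≈ 0.015431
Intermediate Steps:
l(T) = 3 + T (l(T) = 3 + (T + T)/2 = 3 + (2*T)/2 = 3 + T)
X(Z) = -108852 - 141*Z (X(Z) = -141*(772 + Z) = -108852 - 141*Z)
l(-2888)/X(554) = (3 - 2888)/(-108852 - 141*554) = -2885/(-108852 - 78114) = -2885/(-186966) = -2885*(-1/186966) = 2885/186966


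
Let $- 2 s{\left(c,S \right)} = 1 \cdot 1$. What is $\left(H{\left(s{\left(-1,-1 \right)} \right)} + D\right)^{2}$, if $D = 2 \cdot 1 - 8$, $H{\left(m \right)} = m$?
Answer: $\frac{169}{4} \approx 42.25$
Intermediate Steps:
$s{\left(c,S \right)} = - \frac{1}{2}$ ($s{\left(c,S \right)} = - \frac{1 \cdot 1}{2} = \left(- \frac{1}{2}\right) 1 = - \frac{1}{2}$)
$D = -6$ ($D = 2 - 8 = -6$)
$\left(H{\left(s{\left(-1,-1 \right)} \right)} + D\right)^{2} = \left(- \frac{1}{2} - 6\right)^{2} = \left(- \frac{13}{2}\right)^{2} = \frac{169}{4}$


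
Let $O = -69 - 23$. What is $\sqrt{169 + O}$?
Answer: $\sqrt{77} \approx 8.775$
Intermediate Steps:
$O = -92$
$\sqrt{169 + O} = \sqrt{169 - 92} = \sqrt{77}$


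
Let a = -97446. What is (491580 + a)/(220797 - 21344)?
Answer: 394134/199453 ≈ 1.9761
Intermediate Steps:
(491580 + a)/(220797 - 21344) = (491580 - 97446)/(220797 - 21344) = 394134/199453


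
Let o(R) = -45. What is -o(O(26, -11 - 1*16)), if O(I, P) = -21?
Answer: 45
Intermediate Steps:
-o(O(26, -11 - 1*16)) = -1*(-45) = 45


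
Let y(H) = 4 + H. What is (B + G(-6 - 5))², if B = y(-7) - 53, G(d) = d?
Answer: 4489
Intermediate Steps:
B = -56 (B = (4 - 7) - 53 = -3 - 53 = -56)
(B + G(-6 - 5))² = (-56 + (-6 - 5))² = (-56 - 11)² = (-67)² = 4489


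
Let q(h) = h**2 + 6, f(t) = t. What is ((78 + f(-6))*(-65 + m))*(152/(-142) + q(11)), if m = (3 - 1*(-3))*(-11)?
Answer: -84331512/71 ≈ -1.1878e+6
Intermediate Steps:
q(h) = 6 + h**2
m = -66 (m = (3 + 3)*(-11) = 6*(-11) = -66)
((78 + f(-6))*(-65 + m))*(152/(-142) + q(11)) = ((78 - 6)*(-65 - 66))*(152/(-142) + (6 + 11**2)) = (72*(-131))*(152*(-1/142) + (6 + 121)) = -9432*(-76/71 + 127) = -9432*8941/71 = -84331512/71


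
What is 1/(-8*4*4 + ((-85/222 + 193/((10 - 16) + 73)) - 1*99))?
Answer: -14874/3339247 ≈ -0.0044543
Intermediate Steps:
1/(-8*4*4 + ((-85/222 + 193/((10 - 16) + 73)) - 1*99)) = 1/(-32*4 + ((-85*1/222 + 193/(-6 + 73)) - 99)) = 1/(-128 + ((-85/222 + 193/67) - 99)) = 1/(-128 + (37151/14874 - 99)) = 1/(-128 - 1435375/14874) = 1/(-3339247/14874) = -14874/3339247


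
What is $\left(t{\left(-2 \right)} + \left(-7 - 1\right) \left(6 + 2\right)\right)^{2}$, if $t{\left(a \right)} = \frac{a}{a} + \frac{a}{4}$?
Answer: $\frac{16129}{4} \approx 4032.3$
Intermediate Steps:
$t{\left(a \right)} = 1 + \frac{a}{4}$ ($t{\left(a \right)} = 1 + a \frac{1}{4} = 1 + \frac{a}{4}$)
$\left(t{\left(-2 \right)} + \left(-7 - 1\right) \left(6 + 2\right)\right)^{2} = \left(\left(1 + \frac{1}{4} \left(-2\right)\right) + \left(-7 - 1\right) \left(6 + 2\right)\right)^{2} = \left(\left(1 - \frac{1}{2}\right) - 64\right)^{2} = \left(\frac{1}{2} - 64\right)^{2} = \left(- \frac{127}{2}\right)^{2} = \frac{16129}{4}$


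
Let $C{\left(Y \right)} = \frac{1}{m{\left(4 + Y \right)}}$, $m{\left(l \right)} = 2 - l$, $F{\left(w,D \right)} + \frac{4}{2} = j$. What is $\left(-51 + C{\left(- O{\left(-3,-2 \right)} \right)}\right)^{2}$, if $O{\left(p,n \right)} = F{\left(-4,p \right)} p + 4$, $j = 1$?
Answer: $\frac{64516}{25} \approx 2580.6$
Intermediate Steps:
$F{\left(w,D \right)} = -1$ ($F{\left(w,D \right)} = -2 + 1 = -1$)
$O{\left(p,n \right)} = 4 - p$ ($O{\left(p,n \right)} = - p + 4 = 4 - p$)
$C{\left(Y \right)} = \frac{1}{-2 - Y}$ ($C{\left(Y \right)} = \frac{1}{2 - \left(4 + Y\right)} = \frac{1}{-2 - Y}$)
$\left(-51 + C{\left(- O{\left(-3,-2 \right)} \right)}\right)^{2} = \left(-51 - \frac{1}{2 - \left(4 - -3\right)}\right)^{2} = \left(-51 - \frac{1}{2 - \left(4 + 3\right)}\right)^{2} = \left(-51 - \frac{1}{2 - 7}\right)^{2} = \left(-51 - \frac{1}{-5}\right)^{2} = \left(-51 - - \frac{1}{5}\right)^{2} = \left(-51 + \frac{1}{5}\right)^{2} = \left(- \frac{254}{5}\right)^{2} = \frac{64516}{25}$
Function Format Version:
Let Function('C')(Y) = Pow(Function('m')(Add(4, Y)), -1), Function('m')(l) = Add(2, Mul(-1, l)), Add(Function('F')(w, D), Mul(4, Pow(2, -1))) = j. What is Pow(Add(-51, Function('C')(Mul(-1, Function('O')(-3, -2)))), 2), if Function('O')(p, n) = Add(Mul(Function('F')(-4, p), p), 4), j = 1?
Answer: Rational(64516, 25) ≈ 2580.6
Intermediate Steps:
Function('F')(w, D) = -1 (Function('F')(w, D) = Add(-2, 1) = -1)
Function('O')(p, n) = Add(4, Mul(-1, p)) (Function('O')(p, n) = Add(Mul(-1, p), 4) = Add(4, Mul(-1, p)))
Function('C')(Y) = Pow(Add(-2, Mul(-1, Y)), -1) (Function('C')(Y) = Pow(Add(2, Mul(-1, Add(4, Y))), -1) = Pow(Add(2, Add(-4, Mul(-1, Y))), -1) = Pow(Add(-2, Mul(-1, Y)), -1))
Pow(Add(-51, Function('C')(Mul(-1, Function('O')(-3, -2)))), 2) = Pow(Add(-51, Mul(-1, Pow(Add(2, Mul(-1, Add(4, Mul(-1, -3)))), -1))), 2) = Pow(Add(-51, Mul(-1, Pow(Add(2, Mul(-1, Add(4, 3))), -1))), 2) = Pow(Add(-51, Mul(-1, Pow(Add(2, Mul(-1, 7)), -1))), 2) = Pow(Add(-51, Mul(-1, Pow(Add(2, -7), -1))), 2) = Pow(Add(-51, Mul(-1, Pow(-5, -1))), 2) = Pow(Add(-51, Mul(-1, Rational(-1, 5))), 2) = Pow(Add(-51, Rational(1, 5)), 2) = Pow(Rational(-254, 5), 2) = Rational(64516, 25)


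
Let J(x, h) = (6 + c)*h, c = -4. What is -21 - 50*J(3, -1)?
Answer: 79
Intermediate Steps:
J(x, h) = 2*h (J(x, h) = (6 - 4)*h = 2*h)
-21 - 50*J(3, -1) = -21 - 100*(-1) = -21 - 50*(-2) = -21 + 100 = 79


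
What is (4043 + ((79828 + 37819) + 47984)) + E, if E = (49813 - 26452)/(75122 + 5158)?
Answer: 4540484027/26760 ≈ 1.6967e+5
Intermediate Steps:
E = 7787/26760 (E = 23361/80280 = 23361*(1/80280) = 7787/26760 ≈ 0.29099)
(4043 + ((79828 + 37819) + 47984)) + E = (4043 + ((79828 + 37819) + 47984)) + 7787/26760 = (4043 + (117647 + 47984)) + 7787/26760 = (4043 + 165631) + 7787/26760 = 169674 + 7787/26760 = 4540484027/26760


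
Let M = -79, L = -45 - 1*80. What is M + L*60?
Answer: -7579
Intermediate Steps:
L = -125 (L = -45 - 80 = -125)
M + L*60 = -79 - 125*60 = -79 - 7500 = -7579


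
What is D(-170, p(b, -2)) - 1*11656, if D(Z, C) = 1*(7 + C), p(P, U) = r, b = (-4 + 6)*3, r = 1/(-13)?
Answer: -151438/13 ≈ -11649.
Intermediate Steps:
r = -1/13 ≈ -0.076923
b = 6 (b = 2*3 = 6)
p(P, U) = -1/13
D(Z, C) = 7 + C
D(-170, p(b, -2)) - 1*11656 = (7 - 1/13) - 1*11656 = 90/13 - 11656 = -151438/13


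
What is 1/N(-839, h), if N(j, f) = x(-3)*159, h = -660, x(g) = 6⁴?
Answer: 1/206064 ≈ 4.8529e-6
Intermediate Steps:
x(g) = 1296
N(j, f) = 206064 (N(j, f) = 1296*159 = 206064)
1/N(-839, h) = 1/206064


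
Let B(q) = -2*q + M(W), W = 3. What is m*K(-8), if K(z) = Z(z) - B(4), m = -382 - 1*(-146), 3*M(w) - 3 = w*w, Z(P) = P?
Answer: 944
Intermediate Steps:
M(w) = 1 + w²/3 (M(w) = 1 + (w*w)/3 = 1 + w²/3)
B(q) = 4 - 2*q (B(q) = -2*q + (1 + (⅓)*3²) = -2*q + (1 + (⅓)*9) = -2*q + (1 + 3) = -2*q + 4 = 4 - 2*q)
m = -236 (m = -382 + 146 = -236)
K(z) = 4 + z (K(z) = z - (4 - 2*4) = z - (4 - 8) = z - 1*(-4) = z + 4 = 4 + z)
m*K(-8) = -236*(4 - 8) = -236*(-4) = 944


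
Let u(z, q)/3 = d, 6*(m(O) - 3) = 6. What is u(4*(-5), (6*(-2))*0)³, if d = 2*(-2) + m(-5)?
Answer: 0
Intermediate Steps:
m(O) = 4 (m(O) = 3 + (⅙)*6 = 3 + 1 = 4)
d = 0 (d = 2*(-2) + 4 = -4 + 4 = 0)
u(z, q) = 0 (u(z, q) = 3*0 = 0)
u(4*(-5), (6*(-2))*0)³ = 0³ = 0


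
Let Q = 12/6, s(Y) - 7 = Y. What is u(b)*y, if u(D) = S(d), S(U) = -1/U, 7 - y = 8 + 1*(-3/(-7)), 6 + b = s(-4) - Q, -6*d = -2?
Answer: 30/7 ≈ 4.2857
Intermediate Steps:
s(Y) = 7 + Y
d = ⅓ (d = -⅙*(-2) = ⅓ ≈ 0.33333)
Q = 2 (Q = 12*(⅙) = 2)
b = -5 (b = -6 + ((7 - 4) - 1*2) = -6 + (3 - 2) = -6 + 1 = -5)
y = -10/7 (y = 7 - (8 + 1*(-3/(-7))) = 7 - (8 + 1*(-3*(-⅐))) = 7 - (8 + 1*(3/7)) = 7 - (8 + 3/7) = 7 - 1*59/7 = 7 - 59/7 = -10/7 ≈ -1.4286)
u(D) = -3 (u(D) = -1/⅓ = -1*3 = -3)
u(b)*y = -3*(-10/7) = 30/7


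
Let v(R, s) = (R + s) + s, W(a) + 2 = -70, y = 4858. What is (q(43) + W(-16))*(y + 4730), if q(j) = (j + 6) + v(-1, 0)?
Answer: -230112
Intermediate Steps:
W(a) = -72 (W(a) = -2 - 70 = -72)
v(R, s) = R + 2*s
q(j) = 5 + j (q(j) = (j + 6) + (-1 + 2*0) = (6 + j) + (-1 + 0) = (6 + j) - 1 = 5 + j)
(q(43) + W(-16))*(y + 4730) = ((5 + 43) - 72)*(4858 + 4730) = (48 - 72)*9588 = -24*9588 = -230112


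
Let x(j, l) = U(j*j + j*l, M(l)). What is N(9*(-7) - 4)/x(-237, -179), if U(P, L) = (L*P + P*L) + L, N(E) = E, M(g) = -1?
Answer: 67/197185 ≈ 0.00033978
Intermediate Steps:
U(P, L) = L + 2*L*P (U(P, L) = (L*P + L*P) + L = 2*L*P + L = L + 2*L*P)
x(j, l) = -1 - 2*j**2 - 2*j*l (x(j, l) = -(1 + 2*(j*j + j*l)) = -(1 + 2*(j**2 + j*l)) = -(1 + (2*j**2 + 2*j*l)) = -(1 + 2*j**2 + 2*j*l) = -1 - 2*j**2 - 2*j*l)
N(9*(-7) - 4)/x(-237, -179) = (9*(-7) - 4)/(-1 - 2*(-237)*(-237 - 179)) = (-63 - 4)/(-1 - 2*(-237)*(-416)) = -67/(-1 - 197184) = -67/(-197185) = -67*(-1/197185) = 67/197185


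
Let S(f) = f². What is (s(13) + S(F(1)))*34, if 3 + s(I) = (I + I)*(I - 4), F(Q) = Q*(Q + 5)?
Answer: 9078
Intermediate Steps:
F(Q) = Q*(5 + Q)
s(I) = -3 + 2*I*(-4 + I) (s(I) = -3 + (I + I)*(I - 4) = -3 + (2*I)*(-4 + I) = -3 + 2*I*(-4 + I))
(s(13) + S(F(1)))*34 = ((-3 - 8*13 + 2*13²) + (1*(5 + 1))²)*34 = ((-3 - 104 + 2*169) + (1*6)²)*34 = ((-3 - 104 + 338) + 6²)*34 = (231 + 36)*34 = 267*34 = 9078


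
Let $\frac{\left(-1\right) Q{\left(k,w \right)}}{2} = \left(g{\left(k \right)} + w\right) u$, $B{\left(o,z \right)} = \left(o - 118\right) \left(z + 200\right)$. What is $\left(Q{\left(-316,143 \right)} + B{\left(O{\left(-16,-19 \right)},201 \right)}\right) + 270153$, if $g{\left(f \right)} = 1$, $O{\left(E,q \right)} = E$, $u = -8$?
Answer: $218723$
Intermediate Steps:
$B{\left(o,z \right)} = \left(-118 + o\right) \left(200 + z\right)$
$Q{\left(k,w \right)} = 16 + 16 w$ ($Q{\left(k,w \right)} = - 2 \left(1 + w\right) \left(-8\right) = - 2 \left(-8 - 8 w\right) = 16 + 16 w$)
$\left(Q{\left(-316,143 \right)} + B{\left(O{\left(-16,-19 \right)},201 \right)}\right) + 270153 = \left(\left(16 + 16 \cdot 143\right) - 53734\right) + 270153 = \left(\left(16 + 2288\right) - 53734\right) + 270153 = \left(2304 - 53734\right) + 270153 = -51430 + 270153 = 218723$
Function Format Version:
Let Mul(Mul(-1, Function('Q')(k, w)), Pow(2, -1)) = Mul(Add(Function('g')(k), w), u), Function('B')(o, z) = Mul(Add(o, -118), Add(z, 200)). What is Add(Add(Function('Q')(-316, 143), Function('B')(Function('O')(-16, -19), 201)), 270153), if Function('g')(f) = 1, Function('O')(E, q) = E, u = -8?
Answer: 218723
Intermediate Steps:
Function('B')(o, z) = Mul(Add(-118, o), Add(200, z))
Function('Q')(k, w) = Add(16, Mul(16, w)) (Function('Q')(k, w) = Mul(-2, Mul(Add(1, w), -8)) = Mul(-2, Add(-8, Mul(-8, w))) = Add(16, Mul(16, w)))
Add(Add(Function('Q')(-316, 143), Function('B')(Function('O')(-16, -19), 201)), 270153) = Add(Add(Add(16, Mul(16, 143)), Add(-23600, Mul(-118, 201), Mul(200, -16), Mul(-16, 201))), 270153) = Add(Add(Add(16, 2288), Add(-23600, -23718, -3200, -3216)), 270153) = Add(Add(2304, -53734), 270153) = Add(-51430, 270153) = 218723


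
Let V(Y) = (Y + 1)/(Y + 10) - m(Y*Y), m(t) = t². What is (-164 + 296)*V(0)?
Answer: 66/5 ≈ 13.200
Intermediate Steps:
V(Y) = -Y⁴ + (1 + Y)/(10 + Y) (V(Y) = (Y + 1)/(Y + 10) - (Y*Y)² = (1 + Y)/(10 + Y) - (Y²)² = (1 + Y)/(10 + Y) - Y⁴ = -Y⁴ + (1 + Y)/(10 + Y))
(-164 + 296)*V(0) = (-164 + 296)*((1 + 0 - 1*0⁵ - 10*0⁴)/(10 + 0)) = 132*((1 + 0 - 1*0 - 10*0)/10) = 132*((1 + 0 + 0 + 0)/10) = 132*((⅒)*1) = 132*(⅒) = 66/5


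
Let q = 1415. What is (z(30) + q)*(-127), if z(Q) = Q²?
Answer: -294005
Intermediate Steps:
(z(30) + q)*(-127) = (30² + 1415)*(-127) = (900 + 1415)*(-127) = 2315*(-127) = -294005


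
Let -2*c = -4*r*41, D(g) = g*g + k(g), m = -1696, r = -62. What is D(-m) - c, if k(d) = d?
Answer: 2883196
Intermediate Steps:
D(g) = g + g² (D(g) = g*g + g = g² + g = g + g²)
c = -5084 (c = -(-4*(-62))*41/2 = -124*41 = -½*10168 = -5084)
D(-m) - c = (-1*(-1696))*(1 - 1*(-1696)) - 1*(-5084) = 1696*(1 + 1696) + 5084 = 1696*1697 + 5084 = 2878112 + 5084 = 2883196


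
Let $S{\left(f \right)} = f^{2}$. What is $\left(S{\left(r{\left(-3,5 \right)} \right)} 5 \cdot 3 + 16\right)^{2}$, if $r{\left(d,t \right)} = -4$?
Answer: $65536$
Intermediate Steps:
$\left(S{\left(r{\left(-3,5 \right)} \right)} 5 \cdot 3 + 16\right)^{2} = \left(\left(-4\right)^{2} \cdot 5 \cdot 3 + 16\right)^{2} = \left(16 \cdot 5 \cdot 3 + 16\right)^{2} = \left(80 \cdot 3 + 16\right)^{2} = \left(240 + 16\right)^{2} = 256^{2} = 65536$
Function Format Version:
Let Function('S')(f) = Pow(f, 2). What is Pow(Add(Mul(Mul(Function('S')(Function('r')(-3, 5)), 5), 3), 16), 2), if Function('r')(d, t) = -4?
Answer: 65536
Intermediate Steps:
Pow(Add(Mul(Mul(Function('S')(Function('r')(-3, 5)), 5), 3), 16), 2) = Pow(Add(Mul(Mul(Pow(-4, 2), 5), 3), 16), 2) = Pow(Add(Mul(Mul(16, 5), 3), 16), 2) = Pow(Add(Mul(80, 3), 16), 2) = Pow(Add(240, 16), 2) = Pow(256, 2) = 65536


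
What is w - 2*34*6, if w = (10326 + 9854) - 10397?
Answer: 9375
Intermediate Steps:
w = 9783 (w = 20180 - 10397 = 9783)
w - 2*34*6 = 9783 - 2*34*6 = 9783 - 68*6 = 9783 - 1*408 = 9783 - 408 = 9375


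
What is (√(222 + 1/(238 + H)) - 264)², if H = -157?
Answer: 5663359/81 - 1232*√367/3 ≈ 62051.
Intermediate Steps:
(√(222 + 1/(238 + H)) - 264)² = (√(222 + 1/(238 - 157)) - 264)² = (√(222 + 1/81) - 264)² = (√(17983/81) - 264)² = (7*√367/9 - 264)² = (-264 + 7*√367/9)²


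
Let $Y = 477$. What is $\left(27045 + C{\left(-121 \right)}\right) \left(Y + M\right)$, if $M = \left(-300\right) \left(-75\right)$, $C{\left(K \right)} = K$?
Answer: $618632748$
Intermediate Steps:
$M = 22500$
$\left(27045 + C{\left(-121 \right)}\right) \left(Y + M\right) = \left(27045 - 121\right) \left(477 + 22500\right) = 26924 \cdot 22977 = 618632748$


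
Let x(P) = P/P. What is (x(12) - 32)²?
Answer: 961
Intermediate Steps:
x(P) = 1
(x(12) - 32)² = (1 - 32)² = (-31)² = 961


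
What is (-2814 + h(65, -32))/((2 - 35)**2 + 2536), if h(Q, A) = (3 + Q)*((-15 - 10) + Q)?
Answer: -94/3625 ≈ -0.025931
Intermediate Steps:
h(Q, A) = (-25 + Q)*(3 + Q) (h(Q, A) = (3 + Q)*(-25 + Q) = (-25 + Q)*(3 + Q))
(-2814 + h(65, -32))/((2 - 35)**2 + 2536) = (-2814 + (-75 + 65**2 - 22*65))/((2 - 35)**2 + 2536) = (-2814 + (-75 + 4225 - 1430))/((-33)**2 + 2536) = (-2814 + 2720)/(1089 + 2536) = -94/3625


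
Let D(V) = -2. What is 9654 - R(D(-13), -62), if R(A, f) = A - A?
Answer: 9654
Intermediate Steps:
R(A, f) = 0
9654 - R(D(-13), -62) = 9654 - 1*0 = 9654 + 0 = 9654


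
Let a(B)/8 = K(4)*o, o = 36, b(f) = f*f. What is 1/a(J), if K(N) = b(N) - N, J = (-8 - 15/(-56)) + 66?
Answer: 1/3456 ≈ 0.00028935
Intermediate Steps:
b(f) = f²
J = 3263/56 (J = (-8 - 15*(-1/56)) + 66 = (-8 + 15/56) + 66 = -433/56 + 66 = 3263/56 ≈ 58.268)
K(N) = N² - N
a(B) = 3456 (a(B) = 8*((4*(-1 + 4))*36) = 8*((4*3)*36) = 8*(12*36) = 8*432 = 3456)
1/a(J) = 1/3456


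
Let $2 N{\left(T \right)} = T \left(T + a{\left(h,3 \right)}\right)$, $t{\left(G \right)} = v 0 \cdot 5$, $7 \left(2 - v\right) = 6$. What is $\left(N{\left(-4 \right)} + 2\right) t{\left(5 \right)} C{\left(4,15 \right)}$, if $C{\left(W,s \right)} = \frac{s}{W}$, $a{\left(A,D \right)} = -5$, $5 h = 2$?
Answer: $0$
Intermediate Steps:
$h = \frac{2}{5}$ ($h = \frac{1}{5} \cdot 2 = \frac{2}{5} \approx 0.4$)
$v = \frac{8}{7}$ ($v = 2 - \frac{6}{7} = \frac{8}{7} \approx 1.1429$)
$t{\left(G \right)} = 0$ ($t{\left(G \right)} = \frac{8}{7} \cdot 0 \cdot 5 = 0 \cdot 5 = 0$)
$N{\left(T \right)} = \frac{T \left(-5 + T\right)}{2}$ ($N{\left(T \right)} = \frac{T \left(T - 5\right)}{2} = \frac{T \left(-5 + T\right)}{2}$)
$\left(N{\left(-4 \right)} + 2\right) t{\left(5 \right)} C{\left(4,15 \right)} = \left(\frac{1}{2} \left(-4\right) \left(-5 - 4\right) + 2\right) 0 \cdot \frac{15}{4} = \left(\frac{1}{2} \left(-4\right) \left(-9\right) + 2\right) 0 \cdot 15 \cdot \frac{1}{4} = \left(18 + 2\right) 0 \cdot \frac{15}{4} = 20 \cdot 0 \cdot \frac{15}{4} = 0 \cdot \frac{15}{4} = 0$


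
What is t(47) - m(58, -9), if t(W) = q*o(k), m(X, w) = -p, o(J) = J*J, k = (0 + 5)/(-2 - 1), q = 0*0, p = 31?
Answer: 31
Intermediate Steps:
q = 0
k = -5/3 (k = 5/(-3) = 5*(-1/3) = -5/3 ≈ -1.6667)
o(J) = J**2
m(X, w) = -31 (m(X, w) = -1*31 = -31)
t(W) = 0 (t(W) = 0*(-5/3)**2 = 0*(25/9) = 0)
t(47) - m(58, -9) = 0 - 1*(-31) = 0 + 31 = 31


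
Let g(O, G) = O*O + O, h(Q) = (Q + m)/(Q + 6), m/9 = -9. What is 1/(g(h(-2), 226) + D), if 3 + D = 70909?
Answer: 16/1141053 ≈ 1.4022e-5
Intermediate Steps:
D = 70906 (D = -3 + 70909 = 70906)
m = -81 (m = 9*(-9) = -81)
h(Q) = (-81 + Q)/(6 + Q) (h(Q) = (Q - 81)/(Q + 6) = (-81 + Q)/(6 + Q))
g(O, G) = O + O**2 (g(O, G) = O**2 + O = O + O**2)
1/(g(h(-2), 226) + D) = 1/(((-81 - 2)/(6 - 2))*(1 + (-81 - 2)/(6 - 2)) + 70906) = 1/((-83/4)*(1 - 83/4) + 70906) = 1/(((1/4)*(-83))*(1 + (1/4)*(-83)) + 70906) = 1/(-83*(1 - 83/4)/4 + 70906) = 1/(-83/4*(-79/4) + 70906) = 1/(6557/16 + 70906) = 1/(1141053/16) = 16/1141053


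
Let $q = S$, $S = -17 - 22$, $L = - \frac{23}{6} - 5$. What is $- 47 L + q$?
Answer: $\frac{2257}{6} \approx 376.17$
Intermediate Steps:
$L = - \frac{53}{6}$ ($L = \left(-23\right) \frac{1}{6} - 5 = - \frac{23}{6} - 5 = - \frac{53}{6} \approx -8.8333$)
$S = -39$ ($S = -17 - 22 = -39$)
$q = -39$
$- 47 L + q = \left(-47\right) \left(- \frac{53}{6}\right) - 39 = \frac{2491}{6} - 39 = \frac{2257}{6}$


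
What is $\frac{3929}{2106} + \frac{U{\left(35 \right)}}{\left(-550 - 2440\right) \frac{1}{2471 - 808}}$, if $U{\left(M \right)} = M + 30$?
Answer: $- \frac{830386}{24219} \approx -34.287$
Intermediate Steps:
$U{\left(M \right)} = 30 + M$
$\frac{3929}{2106} + \frac{U{\left(35 \right)}}{\left(-550 - 2440\right) \frac{1}{2471 - 808}} = \frac{3929}{2106} + \frac{30 + 35}{\left(-550 - 2440\right) \frac{1}{2471 - 808}} = 3929 \cdot \frac{1}{2106} + \frac{65}{\left(-2990\right) \frac{1}{1663}} = \frac{3929}{2106} + \frac{65}{\left(-2990\right) \frac{1}{1663}} = \frac{3929}{2106} + \frac{65}{- \frac{2990}{1663}} = \frac{3929}{2106} + 65 \left(- \frac{1663}{2990}\right) = \frac{3929}{2106} - \frac{1663}{46} = - \frac{830386}{24219}$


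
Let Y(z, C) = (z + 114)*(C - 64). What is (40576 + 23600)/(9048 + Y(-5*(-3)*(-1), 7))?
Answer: 21392/1135 ≈ 18.848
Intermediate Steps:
Y(z, C) = (-64 + C)*(114 + z) (Y(z, C) = (114 + z)*(-64 + C) = (-64 + C)*(114 + z))
(40576 + 23600)/(9048 + Y(-5*(-3)*(-1), 7)) = (40576 + 23600)/(9048 + (-7296 - 64*(-5*(-3))*(-1) + 114*7 + 7*(-5*(-3)*(-1)))) = 64176/(9048 + (-7296 - 960*(-1) + 798 + 7*(15*(-1)))) = 64176/(9048 + (-7296 - 64*(-15) + 798 + 7*(-15))) = 64176/(9048 + (-7296 + 960 + 798 - 105)) = 64176/(9048 - 5643) = 64176/3405 = 64176*(1/3405) = 21392/1135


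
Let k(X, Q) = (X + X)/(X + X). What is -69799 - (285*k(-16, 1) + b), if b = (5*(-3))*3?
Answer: -70039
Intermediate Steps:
k(X, Q) = 1 (k(X, Q) = (2*X)/((2*X)) = (2*X)*(1/(2*X)) = 1)
b = -45 (b = -15*3 = -45)
-69799 - (285*k(-16, 1) + b) = -69799 - (285*1 - 45) = -69799 - (285 - 45) = -69799 - 1*240 = -69799 - 240 = -70039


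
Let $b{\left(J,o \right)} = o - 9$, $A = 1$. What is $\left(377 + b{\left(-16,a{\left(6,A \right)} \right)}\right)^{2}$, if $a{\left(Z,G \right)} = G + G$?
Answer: $136900$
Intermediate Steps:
$a{\left(Z,G \right)} = 2 G$
$b{\left(J,o \right)} = -9 + o$
$\left(377 + b{\left(-16,a{\left(6,A \right)} \right)}\right)^{2} = \left(377 + \left(-9 + 2 \cdot 1\right)\right)^{2} = \left(377 + \left(-9 + 2\right)\right)^{2} = \left(377 - 7\right)^{2} = 370^{2} = 136900$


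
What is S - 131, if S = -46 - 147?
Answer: -324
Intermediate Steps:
S = -193
S - 131 = -193 - 131 = -324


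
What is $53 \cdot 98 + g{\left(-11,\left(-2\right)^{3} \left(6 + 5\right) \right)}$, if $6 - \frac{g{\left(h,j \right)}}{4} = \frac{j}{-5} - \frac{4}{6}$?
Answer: $\frac{77254}{15} \approx 5150.3$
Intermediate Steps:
$g{\left(h,j \right)} = \frac{80}{3} + \frac{4 j}{5}$ ($g{\left(h,j \right)} = 24 - 4 \left(\frac{j}{-5} - \frac{4}{6}\right) = 24 - 4 \left(j \left(- \frac{1}{5}\right) - \frac{2}{3}\right) = 24 - 4 \left(- \frac{j}{5} - \frac{2}{3}\right) = 24 - 4 \left(- \frac{2}{3} - \frac{j}{5}\right) = 24 + \left(\frac{8}{3} + \frac{4 j}{5}\right) = \frac{80}{3} + \frac{4 j}{5}$)
$53 \cdot 98 + g{\left(-11,\left(-2\right)^{3} \left(6 + 5\right) \right)} = 53 \cdot 98 + \left(\frac{80}{3} + \frac{4 \left(-2\right)^{3} \left(6 + 5\right)}{5}\right) = 5194 + \left(\frac{80}{3} + \frac{4 \left(\left(-8\right) 11\right)}{5}\right) = 5194 + \left(\frac{80}{3} + \frac{4}{5} \left(-88\right)\right) = 5194 + \left(\frac{80}{3} - \frac{352}{5}\right) = 5194 - \frac{656}{15} = \frac{77254}{15}$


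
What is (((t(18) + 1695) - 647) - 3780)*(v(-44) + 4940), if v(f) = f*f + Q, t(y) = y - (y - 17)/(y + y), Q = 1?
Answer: -671917285/36 ≈ -1.8664e+7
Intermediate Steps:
t(y) = y - (-17 + y)/(2*y)
v(f) = 1 + f**2 (v(f) = f*f + 1 = f**2 + 1 = 1 + f**2)
(((t(18) + 1695) - 647) - 3780)*(v(-44) + 4940) = ((((-1/2 + 18 + (17/2)/18) + 1695) - 647) - 3780)*((1 + (-44)**2) + 4940) = ((((-1/2 + 18 + (17/2)*(1/18)) + 1695) - 647) - 3780)*((1 + 1936) + 4940) = ((((-1/2 + 18 + 17/36) + 1695) - 647) - 3780)*(1937 + 4940) = (((647/36 + 1695) - 647) - 3780)*6877 = ((61667/36 - 647) - 3780)*6877 = (38375/36 - 3780)*6877 = -97705/36*6877 = -671917285/36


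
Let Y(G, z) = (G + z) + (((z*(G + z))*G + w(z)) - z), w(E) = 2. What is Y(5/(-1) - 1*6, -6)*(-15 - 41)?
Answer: 63336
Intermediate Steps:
Y(G, z) = 2 + G + G*z*(G + z) (Y(G, z) = (G + z) + (((z*(G + z))*G + 2) - z) = (G + z) + ((G*z*(G + z) + 2) - z) = (G + z) + ((2 + G*z*(G + z)) - z) = (G + z) + (2 - z + G*z*(G + z)) = 2 + G + G*z*(G + z))
Y(5/(-1) - 1*6, -6)*(-15 - 41) = (2 + (5/(-1) - 1*6) + (5/(-1) - 1*6)*(-6)**2 - 6*(5/(-1) - 1*6)**2)*(-15 - 41) = (2 + (5*(-1) - 6) + (5*(-1) - 6)*36 - 6*(5*(-1) - 6)**2)*(-56) = (2 + (-5 - 6) + (-5 - 6)*36 - 6*(-5 - 6)**2)*(-56) = (2 - 11 - 11*36 - 6*(-11)**2)*(-56) = (2 - 11 - 396 - 6*121)*(-56) = (2 - 11 - 396 - 726)*(-56) = -1131*(-56) = 63336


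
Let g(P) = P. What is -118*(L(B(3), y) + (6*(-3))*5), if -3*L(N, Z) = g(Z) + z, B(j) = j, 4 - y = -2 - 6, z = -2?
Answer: 33040/3 ≈ 11013.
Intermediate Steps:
y = 12 (y = 4 - (-2 - 6) = 4 - 1*(-8) = 4 + 8 = 12)
L(N, Z) = ⅔ - Z/3 (L(N, Z) = -(Z - 2)/3 = -(-2 + Z)/3 = ⅔ - Z/3)
-118*(L(B(3), y) + (6*(-3))*5) = -118*((⅔ - ⅓*12) + (6*(-3))*5) = -118*((⅔ - 4) - 18*5) = -118*(-10/3 - 90) = -118*(-280/3) = 33040/3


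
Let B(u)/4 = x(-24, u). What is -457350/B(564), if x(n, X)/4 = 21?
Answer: -76225/56 ≈ -1361.2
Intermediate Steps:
x(n, X) = 84 (x(n, X) = 4*21 = 84)
B(u) = 336 (B(u) = 4*84 = 336)
-457350/B(564) = -457350/336 = -457350*1/336 = -76225/56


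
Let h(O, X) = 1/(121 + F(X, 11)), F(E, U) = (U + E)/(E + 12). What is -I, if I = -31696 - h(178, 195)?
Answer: 800419295/25253 ≈ 31696.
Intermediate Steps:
F(E, U) = (E + U)/(12 + E)
h(O, X) = 1/(121 + (11 + X)/(12 + X)) (h(O, X) = 1/(121 + (X + 11)/(12 + X)) = 1/(121 + (11 + X)/(12 + X)))
I = -800419295/25253 (I = -31696 - (12 + 195)/(1463 + 122*195) = -31696 - 207/(1463 + 23790) = -31696 - 207/25253 = -800419295/25253 ≈ -31696.)
-I = -1*(-800419295/25253) = 800419295/25253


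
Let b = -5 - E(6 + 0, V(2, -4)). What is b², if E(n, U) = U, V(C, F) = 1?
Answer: 36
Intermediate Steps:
b = -6 (b = -5 - 1*1 = -5 - 1 = -6)
b² = (-6)² = 36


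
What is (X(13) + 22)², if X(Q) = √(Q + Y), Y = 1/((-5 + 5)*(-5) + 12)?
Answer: (132 + √471)²/36 ≈ 656.24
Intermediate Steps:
Y = 1/12 (Y = 1/(0*(-5) + 12) = 1/(0 + 12) = 1/12 ≈ 0.083333)
X(Q) = √(1/12 + Q) (X(Q) = √(Q + 1/12) = √(1/12 + Q))
(X(13) + 22)² = (√(3 + 36*13)/6 + 22)² = (√(3 + 468)/6 + 22)² = (√471/6 + 22)² = (22 + √471/6)²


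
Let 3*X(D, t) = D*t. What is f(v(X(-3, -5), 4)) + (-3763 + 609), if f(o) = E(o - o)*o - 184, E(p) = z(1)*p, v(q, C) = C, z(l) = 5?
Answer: -3338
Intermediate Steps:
X(D, t) = D*t/3 (X(D, t) = (D*t)/3 = D*t/3)
E(p) = 5*p
f(o) = -184 (f(o) = (5*(o - o))*o - 184 = (5*0)*o - 184 = 0*o - 184 = 0 - 184 = -184)
f(v(X(-3, -5), 4)) + (-3763 + 609) = -184 + (-3763 + 609) = -184 - 3154 = -3338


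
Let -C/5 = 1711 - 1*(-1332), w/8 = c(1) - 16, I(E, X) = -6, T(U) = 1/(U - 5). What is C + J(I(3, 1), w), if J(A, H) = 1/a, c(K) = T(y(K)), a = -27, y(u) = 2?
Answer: -410806/27 ≈ -15215.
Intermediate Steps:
T(U) = 1/(-5 + U)
c(K) = -⅓ (c(K) = 1/(-5 + 2) = 1/(-3) = -⅓)
w = -392/3 (w = 8*(-⅓ - 16) = 8*(-49/3) = -392/3 ≈ -130.67)
J(A, H) = -1/27 (J(A, H) = 1/(-27) = -1/27)
C = -15215 (C = -5*(1711 - 1*(-1332)) = -5*(1711 + 1332) = -5*3043 = -15215)
C + J(I(3, 1), w) = -15215 - 1/27 = -410806/27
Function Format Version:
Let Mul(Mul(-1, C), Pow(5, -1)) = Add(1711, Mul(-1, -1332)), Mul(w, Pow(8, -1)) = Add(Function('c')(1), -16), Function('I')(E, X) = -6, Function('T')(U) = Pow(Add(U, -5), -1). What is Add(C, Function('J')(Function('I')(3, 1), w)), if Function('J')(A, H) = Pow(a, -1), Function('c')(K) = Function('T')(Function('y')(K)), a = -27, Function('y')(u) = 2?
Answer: Rational(-410806, 27) ≈ -15215.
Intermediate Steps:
Function('T')(U) = Pow(Add(-5, U), -1)
Function('c')(K) = Rational(-1, 3) (Function('c')(K) = Pow(Add(-5, 2), -1) = Pow(-3, -1) = Rational(-1, 3))
w = Rational(-392, 3) (w = Mul(8, Add(Rational(-1, 3), -16)) = Mul(8, Rational(-49, 3)) = Rational(-392, 3) ≈ -130.67)
Function('J')(A, H) = Rational(-1, 27) (Function('J')(A, H) = Pow(-27, -1) = Rational(-1, 27))
C = -15215 (C = Mul(-5, Add(1711, Mul(-1, -1332))) = Mul(-5, Add(1711, 1332)) = Mul(-5, 3043) = -15215)
Add(C, Function('J')(Function('I')(3, 1), w)) = Add(-15215, Rational(-1, 27)) = Rational(-410806, 27)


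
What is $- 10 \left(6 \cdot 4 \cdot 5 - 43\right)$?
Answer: $-770$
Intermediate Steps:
$- 10 \left(6 \cdot 4 \cdot 5 - 43\right) = - 10 \left(24 \cdot 5 - 43\right) = - 10 \left(120 - 43\right) = \left(-10\right) 77 = -770$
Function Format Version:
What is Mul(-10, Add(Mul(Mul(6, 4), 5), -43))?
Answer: -770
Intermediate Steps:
Mul(-10, Add(Mul(Mul(6, 4), 5), -43)) = Mul(-10, Add(Mul(24, 5), -43)) = Mul(-10, Add(120, -43)) = Mul(-10, 77) = -770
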